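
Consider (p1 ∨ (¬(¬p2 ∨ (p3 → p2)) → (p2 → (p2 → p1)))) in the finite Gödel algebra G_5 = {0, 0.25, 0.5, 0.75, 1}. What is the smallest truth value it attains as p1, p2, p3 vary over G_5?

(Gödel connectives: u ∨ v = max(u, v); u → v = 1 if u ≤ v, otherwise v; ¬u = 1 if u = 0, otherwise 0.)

Every assignment gives 1. For instance at p1 = 0, p2 = 0, p3 = 0:
  ¬p2: Gödel ¬ of 0 = 1 (operand is 0)
  (p3 → p2): 0 ≤ 0, so result = 1
  (¬p2 ∨ (p3 → p2)) = max(1, 1) = 1
  ¬(¬p2 ∨ (p3 → p2)): Gödel ¬ of 1 = 0 (operand ≠ 0)
  (p2 → p1): 0 ≤ 0, so result = 1
  (p2 → (p2 → p1)): 0 ≤ 1, so result = 1
  (¬(¬p2 ∨ (p3 → p2)) → (p2 → (p2 → p1))): 0 ≤ 1, so result = 1
  (p1 ∨ (¬(¬p2 ∨ (p3 → p2)) → (p2 → (p2 → p1)))) = max(0, 1) = 1
All 125 assignments give value 1 — the formula is a G_5-tautology.

1.00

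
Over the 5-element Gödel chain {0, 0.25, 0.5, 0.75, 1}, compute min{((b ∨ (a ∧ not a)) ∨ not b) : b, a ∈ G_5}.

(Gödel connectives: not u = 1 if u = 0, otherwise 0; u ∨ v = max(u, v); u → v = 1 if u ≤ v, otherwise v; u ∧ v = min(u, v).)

The minimum is attained at b = 0.25, a = 0:
  not a: Gödel ¬ of 0 = 1 (operand is 0)
  (a ∧ not a) = min(0, 1) = 0
  (b ∨ (a ∧ not a)) = max(0.25, 0) = 0.25
  not b: Gödel ¬ of 0.25 = 0 (operand ≠ 0)
  ((b ∨ (a ∧ not a)) ∨ not b) = max(0.25, 0) = 0.25
Checking all 25 assignments confirms none give a value below 0.25.

0.25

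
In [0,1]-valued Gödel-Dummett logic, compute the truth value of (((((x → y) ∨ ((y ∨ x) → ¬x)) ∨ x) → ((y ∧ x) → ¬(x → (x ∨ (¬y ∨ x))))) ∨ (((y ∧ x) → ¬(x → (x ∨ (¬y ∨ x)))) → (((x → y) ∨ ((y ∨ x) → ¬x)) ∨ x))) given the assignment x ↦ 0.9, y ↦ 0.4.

(x → y): 0.9 > 0.4, so result = 0.4
(y ∨ x) = max(0.4, 0.9) = 0.9
¬x: Gödel ¬ of 0.9 = 0 (operand ≠ 0)
((y ∨ x) → ¬x): 0.9 > 0, so result = 0
((x → y) ∨ ((y ∨ x) → ¬x)) = max(0.4, 0) = 0.4
(((x → y) ∨ ((y ∨ x) → ¬x)) ∨ x) = max(0.4, 0.9) = 0.9
(y ∧ x) = min(0.4, 0.9) = 0.4
¬y: Gödel ¬ of 0.4 = 0 (operand ≠ 0)
(¬y ∨ x) = max(0, 0.9) = 0.9
(x ∨ (¬y ∨ x)) = max(0.9, 0.9) = 0.9
(x → (x ∨ (¬y ∨ x))): 0.9 ≤ 0.9, so result = 1
¬(x → (x ∨ (¬y ∨ x))): Gödel ¬ of 1 = 0 (operand ≠ 0)
((y ∧ x) → ¬(x → (x ∨ (¬y ∨ x)))): 0.4 > 0, so result = 0
((((x → y) ∨ ((y ∨ x) → ¬x)) ∨ x) → ((y ∧ x) → ¬(x → (x ∨ (¬y ∨ x))))): 0.9 > 0, so result = 0
(y ∧ x) = min(0.4, 0.9) = 0.4
¬y: Gödel ¬ of 0.4 = 0 (operand ≠ 0)
(¬y ∨ x) = max(0, 0.9) = 0.9
(x ∨ (¬y ∨ x)) = max(0.9, 0.9) = 0.9
(x → (x ∨ (¬y ∨ x))): 0.9 ≤ 0.9, so result = 1
¬(x → (x ∨ (¬y ∨ x))): Gödel ¬ of 1 = 0 (operand ≠ 0)
((y ∧ x) → ¬(x → (x ∨ (¬y ∨ x)))): 0.4 > 0, so result = 0
(x → y): 0.9 > 0.4, so result = 0.4
(y ∨ x) = max(0.4, 0.9) = 0.9
¬x: Gödel ¬ of 0.9 = 0 (operand ≠ 0)
((y ∨ x) → ¬x): 0.9 > 0, so result = 0
((x → y) ∨ ((y ∨ x) → ¬x)) = max(0.4, 0) = 0.4
(((x → y) ∨ ((y ∨ x) → ¬x)) ∨ x) = max(0.4, 0.9) = 0.9
(((y ∧ x) → ¬(x → (x ∨ (¬y ∨ x)))) → (((x → y) ∨ ((y ∨ x) → ¬x)) ∨ x)): 0 ≤ 0.9, so result = 1
(((((x → y) ∨ ((y ∨ x) → ¬x)) ∨ x) → ((y ∧ x) → ¬(x → (x ∨ (¬y ∨ x))))) ∨ (((y ∧ x) → ¬(x → (x ∨ (¬y ∨ x)))) → (((x → y) ∨ ((y ∨ x) → ¬x)) ∨ x))) = max(0, 1) = 1

1.00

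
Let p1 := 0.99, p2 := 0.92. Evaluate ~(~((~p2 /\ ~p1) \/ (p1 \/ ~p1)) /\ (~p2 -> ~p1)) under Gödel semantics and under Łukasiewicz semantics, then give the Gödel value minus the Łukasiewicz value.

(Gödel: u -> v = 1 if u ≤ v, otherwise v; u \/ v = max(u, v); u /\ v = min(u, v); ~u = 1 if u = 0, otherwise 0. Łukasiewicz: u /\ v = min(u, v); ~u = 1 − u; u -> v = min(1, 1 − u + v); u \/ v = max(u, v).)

Gödel evaluation:
  ~p2: Gödel ¬ of 0.92 = 0 (operand ≠ 0)
  ~p1: Gödel ¬ of 0.99 = 0 (operand ≠ 0)
  (~p2 /\ ~p1) = min(0, 0) = 0
  ~p1: Gödel ¬ of 0.99 = 0 (operand ≠ 0)
  (p1 \/ ~p1) = max(0.99, 0) = 0.99
  ((~p2 /\ ~p1) \/ (p1 \/ ~p1)) = max(0, 0.99) = 0.99
  ~((~p2 /\ ~p1) \/ (p1 \/ ~p1)): Gödel ¬ of 0.99 = 0 (operand ≠ 0)
  ~p2: Gödel ¬ of 0.92 = 0 (operand ≠ 0)
  ~p1: Gödel ¬ of 0.99 = 0 (operand ≠ 0)
  (~p2 -> ~p1): 0 ≤ 0, so result = 1
  (~((~p2 /\ ~p1) \/ (p1 \/ ~p1)) /\ (~p2 -> ~p1)) = min(0, 1) = 0
  ~(~((~p2 /\ ~p1) \/ (p1 \/ ~p1)) /\ (~p2 -> ~p1)): Gödel ¬ of 0 = 1 (operand is 0)
  Gödel value = 1
Łukasiewicz evaluation:
  ~p2: Łukasiewicz ¬ gives 1 − 0.92 = 0.08
  ~p1: Łukasiewicz ¬ gives 1 − 0.99 = 0.01
  (~p2 /\ ~p1) = min(0.08, 0.01) = 0.01
  ~p1: Łukasiewicz ¬ gives 1 − 0.99 = 0.01
  (p1 \/ ~p1) = max(0.99, 0.01) = 0.99
  ((~p2 /\ ~p1) \/ (p1 \/ ~p1)) = max(0.01, 0.99) = 0.99
  ~((~p2 /\ ~p1) \/ (p1 \/ ~p1)): Łukasiewicz ¬ gives 1 − 0.99 = 0.01
  ~p2: Łukasiewicz ¬ gives 1 − 0.92 = 0.08
  ~p1: Łukasiewicz ¬ gives 1 − 0.99 = 0.01
  (~p2 -> ~p1): min(1, 1 − 0.08 + 0.01) = 0.93
  (~((~p2 /\ ~p1) \/ (p1 \/ ~p1)) /\ (~p2 -> ~p1)) = min(0.01, 0.93) = 0.01
  ~(~((~p2 /\ ~p1) \/ (p1 \/ ~p1)) /\ (~p2 -> ~p1)): Łukasiewicz ¬ gives 1 − 0.01 = 0.99
  Łukasiewicz value = 0.99
Difference: 1 − 0.99 = 0.01

0.01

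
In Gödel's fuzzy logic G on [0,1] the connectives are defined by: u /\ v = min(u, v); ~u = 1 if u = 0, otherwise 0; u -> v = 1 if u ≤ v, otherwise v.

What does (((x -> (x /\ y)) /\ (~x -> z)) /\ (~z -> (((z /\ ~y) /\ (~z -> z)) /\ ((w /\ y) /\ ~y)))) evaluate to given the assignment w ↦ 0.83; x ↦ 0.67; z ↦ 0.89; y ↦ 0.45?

0.45

(x /\ y) = min(0.67, 0.45) = 0.45
(x -> (x /\ y)): 0.67 > 0.45, so result = 0.45
~x: Gödel ¬ of 0.67 = 0 (operand ≠ 0)
(~x -> z): 0 ≤ 0.89, so result = 1
((x -> (x /\ y)) /\ (~x -> z)) = min(0.45, 1) = 0.45
~z: Gödel ¬ of 0.89 = 0 (operand ≠ 0)
~y: Gödel ¬ of 0.45 = 0 (operand ≠ 0)
(z /\ ~y) = min(0.89, 0) = 0
~z: Gödel ¬ of 0.89 = 0 (operand ≠ 0)
(~z -> z): 0 ≤ 0.89, so result = 1
((z /\ ~y) /\ (~z -> z)) = min(0, 1) = 0
(w /\ y) = min(0.83, 0.45) = 0.45
~y: Gödel ¬ of 0.45 = 0 (operand ≠ 0)
((w /\ y) /\ ~y) = min(0.45, 0) = 0
(((z /\ ~y) /\ (~z -> z)) /\ ((w /\ y) /\ ~y)) = min(0, 0) = 0
(~z -> (((z /\ ~y) /\ (~z -> z)) /\ ((w /\ y) /\ ~y))): 0 ≤ 0, so result = 1
(((x -> (x /\ y)) /\ (~x -> z)) /\ (~z -> (((z /\ ~y) /\ (~z -> z)) /\ ((w /\ y) /\ ~y)))) = min(0.45, 1) = 0.45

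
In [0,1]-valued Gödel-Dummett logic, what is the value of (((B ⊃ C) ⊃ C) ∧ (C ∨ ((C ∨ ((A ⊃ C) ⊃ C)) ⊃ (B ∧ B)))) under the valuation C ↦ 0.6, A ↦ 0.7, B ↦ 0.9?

0.90

(B ⊃ C): 0.9 > 0.6, so result = 0.6
((B ⊃ C) ⊃ C): 0.6 ≤ 0.6, so result = 1
(A ⊃ C): 0.7 > 0.6, so result = 0.6
((A ⊃ C) ⊃ C): 0.6 ≤ 0.6, so result = 1
(C ∨ ((A ⊃ C) ⊃ C)) = max(0.6, 1) = 1
(B ∧ B) = min(0.9, 0.9) = 0.9
((C ∨ ((A ⊃ C) ⊃ C)) ⊃ (B ∧ B)): 1 > 0.9, so result = 0.9
(C ∨ ((C ∨ ((A ⊃ C) ⊃ C)) ⊃ (B ∧ B))) = max(0.6, 0.9) = 0.9
(((B ⊃ C) ⊃ C) ∧ (C ∨ ((C ∨ ((A ⊃ C) ⊃ C)) ⊃ (B ∧ B)))) = min(1, 0.9) = 0.9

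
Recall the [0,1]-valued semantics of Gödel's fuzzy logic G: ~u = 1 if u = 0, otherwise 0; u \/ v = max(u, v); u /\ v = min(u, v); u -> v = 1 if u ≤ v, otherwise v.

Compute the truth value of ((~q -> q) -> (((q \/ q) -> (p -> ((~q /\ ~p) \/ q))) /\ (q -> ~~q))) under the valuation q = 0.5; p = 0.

1.00

~q: Gödel ¬ of 0.5 = 0 (operand ≠ 0)
(~q -> q): 0 ≤ 0.5, so result = 1
(q \/ q) = max(0.5, 0.5) = 0.5
~q: Gödel ¬ of 0.5 = 0 (operand ≠ 0)
~p: Gödel ¬ of 0 = 1 (operand is 0)
(~q /\ ~p) = min(0, 1) = 0
((~q /\ ~p) \/ q) = max(0, 0.5) = 0.5
(p -> ((~q /\ ~p) \/ q)): 0 ≤ 0.5, so result = 1
((q \/ q) -> (p -> ((~q /\ ~p) \/ q))): 0.5 ≤ 1, so result = 1
~q: Gödel ¬ of 0.5 = 0 (operand ≠ 0)
~~q: Gödel ¬ of 0 = 1 (operand is 0)
(q -> ~~q): 0.5 ≤ 1, so result = 1
(((q \/ q) -> (p -> ((~q /\ ~p) \/ q))) /\ (q -> ~~q)) = min(1, 1) = 1
((~q -> q) -> (((q \/ q) -> (p -> ((~q /\ ~p) \/ q))) /\ (q -> ~~q))): 1 ≤ 1, so result = 1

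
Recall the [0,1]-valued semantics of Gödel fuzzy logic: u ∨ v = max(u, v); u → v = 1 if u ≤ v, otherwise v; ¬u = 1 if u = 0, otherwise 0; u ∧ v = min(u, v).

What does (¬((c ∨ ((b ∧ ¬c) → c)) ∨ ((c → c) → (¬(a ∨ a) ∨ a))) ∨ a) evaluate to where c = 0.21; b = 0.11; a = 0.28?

¬c: Gödel ¬ of 0.21 = 0 (operand ≠ 0)
(b ∧ ¬c) = min(0.11, 0) = 0
((b ∧ ¬c) → c): 0 ≤ 0.21, so result = 1
(c ∨ ((b ∧ ¬c) → c)) = max(0.21, 1) = 1
(c → c): 0.21 ≤ 0.21, so result = 1
(a ∨ a) = max(0.28, 0.28) = 0.28
¬(a ∨ a): Gödel ¬ of 0.28 = 0 (operand ≠ 0)
(¬(a ∨ a) ∨ a) = max(0, 0.28) = 0.28
((c → c) → (¬(a ∨ a) ∨ a)): 1 > 0.28, so result = 0.28
((c ∨ ((b ∧ ¬c) → c)) ∨ ((c → c) → (¬(a ∨ a) ∨ a))) = max(1, 0.28) = 1
¬((c ∨ ((b ∧ ¬c) → c)) ∨ ((c → c) → (¬(a ∨ a) ∨ a))): Gödel ¬ of 1 = 0 (operand ≠ 0)
(¬((c ∨ ((b ∧ ¬c) → c)) ∨ ((c → c) → (¬(a ∨ a) ∨ a))) ∨ a) = max(0, 0.28) = 0.28

0.28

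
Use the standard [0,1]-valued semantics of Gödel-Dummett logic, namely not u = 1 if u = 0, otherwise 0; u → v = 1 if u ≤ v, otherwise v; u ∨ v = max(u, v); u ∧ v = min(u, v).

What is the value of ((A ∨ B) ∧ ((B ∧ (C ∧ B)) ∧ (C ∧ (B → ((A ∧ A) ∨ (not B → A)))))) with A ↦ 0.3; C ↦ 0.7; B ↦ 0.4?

(A ∨ B) = max(0.3, 0.4) = 0.4
(C ∧ B) = min(0.7, 0.4) = 0.4
(B ∧ (C ∧ B)) = min(0.4, 0.4) = 0.4
(A ∧ A) = min(0.3, 0.3) = 0.3
not B: Gödel ¬ of 0.4 = 0 (operand ≠ 0)
(not B → A): 0 ≤ 0.3, so result = 1
((A ∧ A) ∨ (not B → A)) = max(0.3, 1) = 1
(B → ((A ∧ A) ∨ (not B → A))): 0.4 ≤ 1, so result = 1
(C ∧ (B → ((A ∧ A) ∨ (not B → A)))) = min(0.7, 1) = 0.7
((B ∧ (C ∧ B)) ∧ (C ∧ (B → ((A ∧ A) ∨ (not B → A))))) = min(0.4, 0.7) = 0.4
((A ∨ B) ∧ ((B ∧ (C ∧ B)) ∧ (C ∧ (B → ((A ∧ A) ∨ (not B → A)))))) = min(0.4, 0.4) = 0.4

0.40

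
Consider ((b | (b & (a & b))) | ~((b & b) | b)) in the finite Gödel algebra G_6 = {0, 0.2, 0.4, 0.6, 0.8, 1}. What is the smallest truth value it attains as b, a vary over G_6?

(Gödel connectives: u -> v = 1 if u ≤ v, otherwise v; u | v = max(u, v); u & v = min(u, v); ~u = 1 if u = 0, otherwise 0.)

The minimum is attained at b = 0.2, a = 0:
  (a & b) = min(0, 0.2) = 0
  (b & (a & b)) = min(0.2, 0) = 0
  (b | (b & (a & b))) = max(0.2, 0) = 0.2
  (b & b) = min(0.2, 0.2) = 0.2
  ((b & b) | b) = max(0.2, 0.2) = 0.2
  ~((b & b) | b): Gödel ¬ of 0.2 = 0 (operand ≠ 0)
  ((b | (b & (a & b))) | ~((b & b) | b)) = max(0.2, 0) = 0.2
Checking all 36 assignments confirms none give a value below 0.20.

0.20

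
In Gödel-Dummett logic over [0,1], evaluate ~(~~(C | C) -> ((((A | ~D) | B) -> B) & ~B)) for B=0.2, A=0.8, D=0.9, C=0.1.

1.00

(C | C) = max(0.1, 0.1) = 0.1
~(C | C): Gödel ¬ of 0.1 = 0 (operand ≠ 0)
~~(C | C): Gödel ¬ of 0 = 1 (operand is 0)
~D: Gödel ¬ of 0.9 = 0 (operand ≠ 0)
(A | ~D) = max(0.8, 0) = 0.8
((A | ~D) | B) = max(0.8, 0.2) = 0.8
(((A | ~D) | B) -> B): 0.8 > 0.2, so result = 0.2
~B: Gödel ¬ of 0.2 = 0 (operand ≠ 0)
((((A | ~D) | B) -> B) & ~B) = min(0.2, 0) = 0
(~~(C | C) -> ((((A | ~D) | B) -> B) & ~B)): 1 > 0, so result = 0
~(~~(C | C) -> ((((A | ~D) | B) -> B) & ~B)): Gödel ¬ of 0 = 1 (operand is 0)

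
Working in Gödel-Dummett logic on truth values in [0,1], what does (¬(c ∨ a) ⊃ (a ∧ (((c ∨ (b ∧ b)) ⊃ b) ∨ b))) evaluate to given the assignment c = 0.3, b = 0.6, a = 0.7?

(c ∨ a) = max(0.3, 0.7) = 0.7
¬(c ∨ a): Gödel ¬ of 0.7 = 0 (operand ≠ 0)
(b ∧ b) = min(0.6, 0.6) = 0.6
(c ∨ (b ∧ b)) = max(0.3, 0.6) = 0.6
((c ∨ (b ∧ b)) ⊃ b): 0.6 ≤ 0.6, so result = 1
(((c ∨ (b ∧ b)) ⊃ b) ∨ b) = max(1, 0.6) = 1
(a ∧ (((c ∨ (b ∧ b)) ⊃ b) ∨ b)) = min(0.7, 1) = 0.7
(¬(c ∨ a) ⊃ (a ∧ (((c ∨ (b ∧ b)) ⊃ b) ∨ b))): 0 ≤ 0.7, so result = 1

1.00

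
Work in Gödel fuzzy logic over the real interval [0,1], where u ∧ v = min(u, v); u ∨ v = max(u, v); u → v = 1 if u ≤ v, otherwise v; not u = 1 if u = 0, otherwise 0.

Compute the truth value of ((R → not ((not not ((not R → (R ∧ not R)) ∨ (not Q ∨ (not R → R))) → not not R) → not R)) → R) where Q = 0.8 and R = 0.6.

not R: Gödel ¬ of 0.6 = 0 (operand ≠ 0)
not R: Gödel ¬ of 0.6 = 0 (operand ≠ 0)
(R ∧ not R) = min(0.6, 0) = 0
(not R → (R ∧ not R)): 0 ≤ 0, so result = 1
not Q: Gödel ¬ of 0.8 = 0 (operand ≠ 0)
not R: Gödel ¬ of 0.6 = 0 (operand ≠ 0)
(not R → R): 0 ≤ 0.6, so result = 1
(not Q ∨ (not R → R)) = max(0, 1) = 1
((not R → (R ∧ not R)) ∨ (not Q ∨ (not R → R))) = max(1, 1) = 1
not ((not R → (R ∧ not R)) ∨ (not Q ∨ (not R → R))): Gödel ¬ of 1 = 0 (operand ≠ 0)
not not ((not R → (R ∧ not R)) ∨ (not Q ∨ (not R → R))): Gödel ¬ of 0 = 1 (operand is 0)
not R: Gödel ¬ of 0.6 = 0 (operand ≠ 0)
not not R: Gödel ¬ of 0 = 1 (operand is 0)
(not not ((not R → (R ∧ not R)) ∨ (not Q ∨ (not R → R))) → not not R): 1 ≤ 1, so result = 1
not R: Gödel ¬ of 0.6 = 0 (operand ≠ 0)
((not not ((not R → (R ∧ not R)) ∨ (not Q ∨ (not R → R))) → not not R) → not R): 1 > 0, so result = 0
not ((not not ((not R → (R ∧ not R)) ∨ (not Q ∨ (not R → R))) → not not R) → not R): Gödel ¬ of 0 = 1 (operand is 0)
(R → not ((not not ((not R → (R ∧ not R)) ∨ (not Q ∨ (not R → R))) → not not R) → not R)): 0.6 ≤ 1, so result = 1
((R → not ((not not ((not R → (R ∧ not R)) ∨ (not Q ∨ (not R → R))) → not not R) → not R)) → R): 1 > 0.6, so result = 0.6

0.60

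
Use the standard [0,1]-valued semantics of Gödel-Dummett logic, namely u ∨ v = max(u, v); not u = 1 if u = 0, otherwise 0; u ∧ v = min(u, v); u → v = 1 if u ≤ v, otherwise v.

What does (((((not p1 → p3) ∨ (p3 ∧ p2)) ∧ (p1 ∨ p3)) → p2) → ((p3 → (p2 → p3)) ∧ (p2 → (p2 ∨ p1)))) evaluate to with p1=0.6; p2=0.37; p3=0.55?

not p1: Gödel ¬ of 0.6 = 0 (operand ≠ 0)
(not p1 → p3): 0 ≤ 0.55, so result = 1
(p3 ∧ p2) = min(0.55, 0.37) = 0.37
((not p1 → p3) ∨ (p3 ∧ p2)) = max(1, 0.37) = 1
(p1 ∨ p3) = max(0.6, 0.55) = 0.6
(((not p1 → p3) ∨ (p3 ∧ p2)) ∧ (p1 ∨ p3)) = min(1, 0.6) = 0.6
((((not p1 → p3) ∨ (p3 ∧ p2)) ∧ (p1 ∨ p3)) → p2): 0.6 > 0.37, so result = 0.37
(p2 → p3): 0.37 ≤ 0.55, so result = 1
(p3 → (p2 → p3)): 0.55 ≤ 1, so result = 1
(p2 ∨ p1) = max(0.37, 0.6) = 0.6
(p2 → (p2 ∨ p1)): 0.37 ≤ 0.6, so result = 1
((p3 → (p2 → p3)) ∧ (p2 → (p2 ∨ p1))) = min(1, 1) = 1
(((((not p1 → p3) ∨ (p3 ∧ p2)) ∧ (p1 ∨ p3)) → p2) → ((p3 → (p2 → p3)) ∧ (p2 → (p2 ∨ p1)))): 0.37 ≤ 1, so result = 1

1.00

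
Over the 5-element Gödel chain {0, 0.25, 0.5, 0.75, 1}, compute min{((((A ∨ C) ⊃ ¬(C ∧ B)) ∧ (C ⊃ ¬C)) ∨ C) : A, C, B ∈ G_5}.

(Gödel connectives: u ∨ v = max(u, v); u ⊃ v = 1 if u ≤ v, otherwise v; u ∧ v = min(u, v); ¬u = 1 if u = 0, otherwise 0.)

0.25

The minimum is attained at A = 0, C = 0.25, B = 0:
  (A ∨ C) = max(0, 0.25) = 0.25
  (C ∧ B) = min(0.25, 0) = 0
  ¬(C ∧ B): Gödel ¬ of 0 = 1 (operand is 0)
  ((A ∨ C) ⊃ ¬(C ∧ B)): 0.25 ≤ 1, so result = 1
  ¬C: Gödel ¬ of 0.25 = 0 (operand ≠ 0)
  (C ⊃ ¬C): 0.25 > 0, so result = 0
  (((A ∨ C) ⊃ ¬(C ∧ B)) ∧ (C ⊃ ¬C)) = min(1, 0) = 0
  ((((A ∨ C) ⊃ ¬(C ∧ B)) ∧ (C ⊃ ¬C)) ∨ C) = max(0, 0.25) = 0.25
Checking all 125 assignments confirms none give a value below 0.25.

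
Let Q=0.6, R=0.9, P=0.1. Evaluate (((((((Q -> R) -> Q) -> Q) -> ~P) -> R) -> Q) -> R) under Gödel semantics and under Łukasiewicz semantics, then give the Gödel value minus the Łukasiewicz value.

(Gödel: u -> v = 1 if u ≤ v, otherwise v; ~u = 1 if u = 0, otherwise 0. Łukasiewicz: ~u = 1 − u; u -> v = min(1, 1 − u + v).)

Gödel evaluation:
  (Q -> R): 0.6 ≤ 0.9, so result = 1
  ((Q -> R) -> Q): 1 > 0.6, so result = 0.6
  (((Q -> R) -> Q) -> Q): 0.6 ≤ 0.6, so result = 1
  ~P: Gödel ¬ of 0.1 = 0 (operand ≠ 0)
  ((((Q -> R) -> Q) -> Q) -> ~P): 1 > 0, so result = 0
  (((((Q -> R) -> Q) -> Q) -> ~P) -> R): 0 ≤ 0.9, so result = 1
  ((((((Q -> R) -> Q) -> Q) -> ~P) -> R) -> Q): 1 > 0.6, so result = 0.6
  (((((((Q -> R) -> Q) -> Q) -> ~P) -> R) -> Q) -> R): 0.6 ≤ 0.9, so result = 1
  Gödel value = 1
Łukasiewicz evaluation:
  (Q -> R): min(1, 1 − 0.6 + 0.9) = 1
  ((Q -> R) -> Q): min(1, 1 − 1 + 0.6) = 0.6
  (((Q -> R) -> Q) -> Q): min(1, 1 − 0.6 + 0.6) = 1
  ~P: Łukasiewicz ¬ gives 1 − 0.1 = 0.9
  ((((Q -> R) -> Q) -> Q) -> ~P): min(1, 1 − 1 + 0.9) = 0.9
  (((((Q -> R) -> Q) -> Q) -> ~P) -> R): min(1, 1 − 0.9 + 0.9) = 1
  ((((((Q -> R) -> Q) -> Q) -> ~P) -> R) -> Q): min(1, 1 − 1 + 0.6) = 0.6
  (((((((Q -> R) -> Q) -> Q) -> ~P) -> R) -> Q) -> R): min(1, 1 − 0.6 + 0.9) = 1
  Łukasiewicz value = 1
Difference: 1 − 1 = 0.00

0.00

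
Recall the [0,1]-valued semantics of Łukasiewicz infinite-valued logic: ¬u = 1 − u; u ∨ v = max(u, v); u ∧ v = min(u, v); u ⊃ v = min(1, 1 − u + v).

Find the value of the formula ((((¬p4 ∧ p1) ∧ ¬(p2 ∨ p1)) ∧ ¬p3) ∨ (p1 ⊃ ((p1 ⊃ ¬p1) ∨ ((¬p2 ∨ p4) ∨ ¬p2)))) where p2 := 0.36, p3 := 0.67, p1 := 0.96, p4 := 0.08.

0.68

¬p4: Łukasiewicz ¬ gives 1 − 0.08 = 0.92
(¬p4 ∧ p1) = min(0.92, 0.96) = 0.92
(p2 ∨ p1) = max(0.36, 0.96) = 0.96
¬(p2 ∨ p1): Łukasiewicz ¬ gives 1 − 0.96 = 0.04
((¬p4 ∧ p1) ∧ ¬(p2 ∨ p1)) = min(0.92, 0.04) = 0.04
¬p3: Łukasiewicz ¬ gives 1 − 0.67 = 0.33
(((¬p4 ∧ p1) ∧ ¬(p2 ∨ p1)) ∧ ¬p3) = min(0.04, 0.33) = 0.04
¬p1: Łukasiewicz ¬ gives 1 − 0.96 = 0.04
(p1 ⊃ ¬p1): min(1, 1 − 0.96 + 0.04) = 0.08
¬p2: Łukasiewicz ¬ gives 1 − 0.36 = 0.64
(¬p2 ∨ p4) = max(0.64, 0.08) = 0.64
¬p2: Łukasiewicz ¬ gives 1 − 0.36 = 0.64
((¬p2 ∨ p4) ∨ ¬p2) = max(0.64, 0.64) = 0.64
((p1 ⊃ ¬p1) ∨ ((¬p2 ∨ p4) ∨ ¬p2)) = max(0.08, 0.64) = 0.64
(p1 ⊃ ((p1 ⊃ ¬p1) ∨ ((¬p2 ∨ p4) ∨ ¬p2))): min(1, 1 − 0.96 + 0.64) = 0.68
((((¬p4 ∧ p1) ∧ ¬(p2 ∨ p1)) ∧ ¬p3) ∨ (p1 ⊃ ((p1 ⊃ ¬p1) ∨ ((¬p2 ∨ p4) ∨ ¬p2)))) = max(0.04, 0.68) = 0.68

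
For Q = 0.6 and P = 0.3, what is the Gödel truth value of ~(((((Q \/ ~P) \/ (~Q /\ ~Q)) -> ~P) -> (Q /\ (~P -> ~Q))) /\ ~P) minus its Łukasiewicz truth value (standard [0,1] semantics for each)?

0.60

Gödel evaluation:
  ~P: Gödel ¬ of 0.3 = 0 (operand ≠ 0)
  (Q \/ ~P) = max(0.6, 0) = 0.6
  ~Q: Gödel ¬ of 0.6 = 0 (operand ≠ 0)
  ~Q: Gödel ¬ of 0.6 = 0 (operand ≠ 0)
  (~Q /\ ~Q) = min(0, 0) = 0
  ((Q \/ ~P) \/ (~Q /\ ~Q)) = max(0.6, 0) = 0.6
  ~P: Gödel ¬ of 0.3 = 0 (operand ≠ 0)
  (((Q \/ ~P) \/ (~Q /\ ~Q)) -> ~P): 0.6 > 0, so result = 0
  ~P: Gödel ¬ of 0.3 = 0 (operand ≠ 0)
  ~Q: Gödel ¬ of 0.6 = 0 (operand ≠ 0)
  (~P -> ~Q): 0 ≤ 0, so result = 1
  (Q /\ (~P -> ~Q)) = min(0.6, 1) = 0.6
  ((((Q \/ ~P) \/ (~Q /\ ~Q)) -> ~P) -> (Q /\ (~P -> ~Q))): 0 ≤ 0.6, so result = 1
  ~P: Gödel ¬ of 0.3 = 0 (operand ≠ 0)
  (((((Q \/ ~P) \/ (~Q /\ ~Q)) -> ~P) -> (Q /\ (~P -> ~Q))) /\ ~P) = min(1, 0) = 0
  ~(((((Q \/ ~P) \/ (~Q /\ ~Q)) -> ~P) -> (Q /\ (~P -> ~Q))) /\ ~P): Gödel ¬ of 0 = 1 (operand is 0)
  Gödel value = 1
Łukasiewicz evaluation:
  ~P: Łukasiewicz ¬ gives 1 − 0.3 = 0.7
  (Q \/ ~P) = max(0.6, 0.7) = 0.7
  ~Q: Łukasiewicz ¬ gives 1 − 0.6 = 0.4
  ~Q: Łukasiewicz ¬ gives 1 − 0.6 = 0.4
  (~Q /\ ~Q) = min(0.4, 0.4) = 0.4
  ((Q \/ ~P) \/ (~Q /\ ~Q)) = max(0.7, 0.4) = 0.7
  ~P: Łukasiewicz ¬ gives 1 − 0.3 = 0.7
  (((Q \/ ~P) \/ (~Q /\ ~Q)) -> ~P): min(1, 1 − 0.7 + 0.7) = 1
  ~P: Łukasiewicz ¬ gives 1 − 0.3 = 0.7
  ~Q: Łukasiewicz ¬ gives 1 − 0.6 = 0.4
  (~P -> ~Q): min(1, 1 − 0.7 + 0.4) = 0.7
  (Q /\ (~P -> ~Q)) = min(0.6, 0.7) = 0.6
  ((((Q \/ ~P) \/ (~Q /\ ~Q)) -> ~P) -> (Q /\ (~P -> ~Q))): min(1, 1 − 1 + 0.6) = 0.6
  ~P: Łukasiewicz ¬ gives 1 − 0.3 = 0.7
  (((((Q \/ ~P) \/ (~Q /\ ~Q)) -> ~P) -> (Q /\ (~P -> ~Q))) /\ ~P) = min(0.6, 0.7) = 0.6
  ~(((((Q \/ ~P) \/ (~Q /\ ~Q)) -> ~P) -> (Q /\ (~P -> ~Q))) /\ ~P): Łukasiewicz ¬ gives 1 − 0.6 = 0.4
  Łukasiewicz value = 0.4
Difference: 1 − 0.4 = 0.60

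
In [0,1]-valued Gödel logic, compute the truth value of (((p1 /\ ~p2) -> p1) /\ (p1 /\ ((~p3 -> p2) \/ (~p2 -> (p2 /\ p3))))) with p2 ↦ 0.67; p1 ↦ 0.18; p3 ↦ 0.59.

0.18

~p2: Gödel ¬ of 0.67 = 0 (operand ≠ 0)
(p1 /\ ~p2) = min(0.18, 0) = 0
((p1 /\ ~p2) -> p1): 0 ≤ 0.18, so result = 1
~p3: Gödel ¬ of 0.59 = 0 (operand ≠ 0)
(~p3 -> p2): 0 ≤ 0.67, so result = 1
~p2: Gödel ¬ of 0.67 = 0 (operand ≠ 0)
(p2 /\ p3) = min(0.67, 0.59) = 0.59
(~p2 -> (p2 /\ p3)): 0 ≤ 0.59, so result = 1
((~p3 -> p2) \/ (~p2 -> (p2 /\ p3))) = max(1, 1) = 1
(p1 /\ ((~p3 -> p2) \/ (~p2 -> (p2 /\ p3)))) = min(0.18, 1) = 0.18
(((p1 /\ ~p2) -> p1) /\ (p1 /\ ((~p3 -> p2) \/ (~p2 -> (p2 /\ p3))))) = min(1, 0.18) = 0.18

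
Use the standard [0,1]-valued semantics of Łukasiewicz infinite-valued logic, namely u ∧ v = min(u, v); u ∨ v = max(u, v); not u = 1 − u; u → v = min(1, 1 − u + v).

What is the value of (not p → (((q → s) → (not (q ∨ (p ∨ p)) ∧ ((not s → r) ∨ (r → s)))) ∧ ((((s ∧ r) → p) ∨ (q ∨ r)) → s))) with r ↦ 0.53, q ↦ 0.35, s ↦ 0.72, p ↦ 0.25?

0.90

not p: Łukasiewicz ¬ gives 1 − 0.25 = 0.75
(q → s): min(1, 1 − 0.35 + 0.72) = 1
(p ∨ p) = max(0.25, 0.25) = 0.25
(q ∨ (p ∨ p)) = max(0.35, 0.25) = 0.35
not (q ∨ (p ∨ p)): Łukasiewicz ¬ gives 1 − 0.35 = 0.65
not s: Łukasiewicz ¬ gives 1 − 0.72 = 0.28
(not s → r): min(1, 1 − 0.28 + 0.53) = 1
(r → s): min(1, 1 − 0.53 + 0.72) = 1
((not s → r) ∨ (r → s)) = max(1, 1) = 1
(not (q ∨ (p ∨ p)) ∧ ((not s → r) ∨ (r → s))) = min(0.65, 1) = 0.65
((q → s) → (not (q ∨ (p ∨ p)) ∧ ((not s → r) ∨ (r → s)))): min(1, 1 − 1 + 0.65) = 0.65
(s ∧ r) = min(0.72, 0.53) = 0.53
((s ∧ r) → p): min(1, 1 − 0.53 + 0.25) = 0.72
(q ∨ r) = max(0.35, 0.53) = 0.53
(((s ∧ r) → p) ∨ (q ∨ r)) = max(0.72, 0.53) = 0.72
((((s ∧ r) → p) ∨ (q ∨ r)) → s): min(1, 1 − 0.72 + 0.72) = 1
(((q → s) → (not (q ∨ (p ∨ p)) ∧ ((not s → r) ∨ (r → s)))) ∧ ((((s ∧ r) → p) ∨ (q ∨ r)) → s)) = min(0.65, 1) = 0.65
(not p → (((q → s) → (not (q ∨ (p ∨ p)) ∧ ((not s → r) ∨ (r → s)))) ∧ ((((s ∧ r) → p) ∨ (q ∨ r)) → s))): min(1, 1 − 0.75 + 0.65) = 0.9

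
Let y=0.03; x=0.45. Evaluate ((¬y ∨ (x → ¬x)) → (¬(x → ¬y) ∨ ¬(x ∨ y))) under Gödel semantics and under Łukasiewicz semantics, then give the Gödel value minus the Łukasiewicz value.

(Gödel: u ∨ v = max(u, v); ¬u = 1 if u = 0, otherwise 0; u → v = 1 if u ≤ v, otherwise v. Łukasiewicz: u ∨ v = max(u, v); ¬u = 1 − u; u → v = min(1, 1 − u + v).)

0.45

Gödel evaluation:
  ¬y: Gödel ¬ of 0.03 = 0 (operand ≠ 0)
  ¬x: Gödel ¬ of 0.45 = 0 (operand ≠ 0)
  (x → ¬x): 0.45 > 0, so result = 0
  (¬y ∨ (x → ¬x)) = max(0, 0) = 0
  ¬y: Gödel ¬ of 0.03 = 0 (operand ≠ 0)
  (x → ¬y): 0.45 > 0, so result = 0
  ¬(x → ¬y): Gödel ¬ of 0 = 1 (operand is 0)
  (x ∨ y) = max(0.45, 0.03) = 0.45
  ¬(x ∨ y): Gödel ¬ of 0.45 = 0 (operand ≠ 0)
  (¬(x → ¬y) ∨ ¬(x ∨ y)) = max(1, 0) = 1
  ((¬y ∨ (x → ¬x)) → (¬(x → ¬y) ∨ ¬(x ∨ y))): 0 ≤ 1, so result = 1
  Gödel value = 1
Łukasiewicz evaluation:
  ¬y: Łukasiewicz ¬ gives 1 − 0.03 = 0.97
  ¬x: Łukasiewicz ¬ gives 1 − 0.45 = 0.55
  (x → ¬x): min(1, 1 − 0.45 + 0.55) = 1
  (¬y ∨ (x → ¬x)) = max(0.97, 1) = 1
  ¬y: Łukasiewicz ¬ gives 1 − 0.03 = 0.97
  (x → ¬y): min(1, 1 − 0.45 + 0.97) = 1
  ¬(x → ¬y): Łukasiewicz ¬ gives 1 − 1 = 0
  (x ∨ y) = max(0.45, 0.03) = 0.45
  ¬(x ∨ y): Łukasiewicz ¬ gives 1 − 0.45 = 0.55
  (¬(x → ¬y) ∨ ¬(x ∨ y)) = max(0, 0.55) = 0.55
  ((¬y ∨ (x → ¬x)) → (¬(x → ¬y) ∨ ¬(x ∨ y))): min(1, 1 − 1 + 0.55) = 0.55
  Łukasiewicz value = 0.55
Difference: 1 − 0.55 = 0.45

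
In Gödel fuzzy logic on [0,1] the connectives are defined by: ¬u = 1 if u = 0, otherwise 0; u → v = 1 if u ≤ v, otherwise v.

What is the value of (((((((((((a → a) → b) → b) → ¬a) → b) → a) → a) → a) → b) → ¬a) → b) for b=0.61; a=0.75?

(a → a): 0.75 ≤ 0.75, so result = 1
((a → a) → b): 1 > 0.61, so result = 0.61
(((a → a) → b) → b): 0.61 ≤ 0.61, so result = 1
¬a: Gödel ¬ of 0.75 = 0 (operand ≠ 0)
((((a → a) → b) → b) → ¬a): 1 > 0, so result = 0
(((((a → a) → b) → b) → ¬a) → b): 0 ≤ 0.61, so result = 1
((((((a → a) → b) → b) → ¬a) → b) → a): 1 > 0.75, so result = 0.75
(((((((a → a) → b) → b) → ¬a) → b) → a) → a): 0.75 ≤ 0.75, so result = 1
((((((((a → a) → b) → b) → ¬a) → b) → a) → a) → a): 1 > 0.75, so result = 0.75
(((((((((a → a) → b) → b) → ¬a) → b) → a) → a) → a) → b): 0.75 > 0.61, so result = 0.61
¬a: Gödel ¬ of 0.75 = 0 (operand ≠ 0)
((((((((((a → a) → b) → b) → ¬a) → b) → a) → a) → a) → b) → ¬a): 0.61 > 0, so result = 0
(((((((((((a → a) → b) → b) → ¬a) → b) → a) → a) → a) → b) → ¬a) → b): 0 ≤ 0.61, so result = 1

1.00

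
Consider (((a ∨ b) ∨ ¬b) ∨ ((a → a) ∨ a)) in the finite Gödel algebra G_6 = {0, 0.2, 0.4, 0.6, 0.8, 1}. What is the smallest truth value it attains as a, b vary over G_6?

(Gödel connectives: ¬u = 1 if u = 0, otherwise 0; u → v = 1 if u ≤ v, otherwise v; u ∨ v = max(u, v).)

Every assignment gives 1. For instance at a = 0, b = 0:
  (a ∨ b) = max(0, 0) = 0
  ¬b: Gödel ¬ of 0 = 1 (operand is 0)
  ((a ∨ b) ∨ ¬b) = max(0, 1) = 1
  (a → a): 0 ≤ 0, so result = 1
  ((a → a) ∨ a) = max(1, 0) = 1
  (((a ∨ b) ∨ ¬b) ∨ ((a → a) ∨ a)) = max(1, 1) = 1
All 36 assignments give value 1 — the formula is a G_6-tautology.

1.00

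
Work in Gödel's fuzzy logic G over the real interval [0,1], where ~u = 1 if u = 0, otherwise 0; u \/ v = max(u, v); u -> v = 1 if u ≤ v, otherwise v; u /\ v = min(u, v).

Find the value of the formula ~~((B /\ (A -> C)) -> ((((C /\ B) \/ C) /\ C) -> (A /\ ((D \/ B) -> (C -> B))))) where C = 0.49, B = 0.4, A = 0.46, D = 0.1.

1.00

(A -> C): 0.46 ≤ 0.49, so result = 1
(B /\ (A -> C)) = min(0.4, 1) = 0.4
(C /\ B) = min(0.49, 0.4) = 0.4
((C /\ B) \/ C) = max(0.4, 0.49) = 0.49
(((C /\ B) \/ C) /\ C) = min(0.49, 0.49) = 0.49
(D \/ B) = max(0.1, 0.4) = 0.4
(C -> B): 0.49 > 0.4, so result = 0.4
((D \/ B) -> (C -> B)): 0.4 ≤ 0.4, so result = 1
(A /\ ((D \/ B) -> (C -> B))) = min(0.46, 1) = 0.46
((((C /\ B) \/ C) /\ C) -> (A /\ ((D \/ B) -> (C -> B)))): 0.49 > 0.46, so result = 0.46
((B /\ (A -> C)) -> ((((C /\ B) \/ C) /\ C) -> (A /\ ((D \/ B) -> (C -> B))))): 0.4 ≤ 0.46, so result = 1
~((B /\ (A -> C)) -> ((((C /\ B) \/ C) /\ C) -> (A /\ ((D \/ B) -> (C -> B))))): Gödel ¬ of 1 = 0 (operand ≠ 0)
~~((B /\ (A -> C)) -> ((((C /\ B) \/ C) /\ C) -> (A /\ ((D \/ B) -> (C -> B))))): Gödel ¬ of 0 = 1 (operand is 0)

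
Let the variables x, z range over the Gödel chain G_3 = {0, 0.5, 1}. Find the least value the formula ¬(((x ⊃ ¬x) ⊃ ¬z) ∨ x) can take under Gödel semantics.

0.00

The minimum is attained at x = 0, z = 0:
  ¬x: Gödel ¬ of 0 = 1 (operand is 0)
  (x ⊃ ¬x): 0 ≤ 1, so result = 1
  ¬z: Gödel ¬ of 0 = 1 (operand is 0)
  ((x ⊃ ¬x) ⊃ ¬z): 1 ≤ 1, so result = 1
  (((x ⊃ ¬x) ⊃ ¬z) ∨ x) = max(1, 0) = 1
  ¬(((x ⊃ ¬x) ⊃ ¬z) ∨ x): Gödel ¬ of 1 = 0 (operand ≠ 0)
Checking all 9 assignments confirms none give a value below 0.00.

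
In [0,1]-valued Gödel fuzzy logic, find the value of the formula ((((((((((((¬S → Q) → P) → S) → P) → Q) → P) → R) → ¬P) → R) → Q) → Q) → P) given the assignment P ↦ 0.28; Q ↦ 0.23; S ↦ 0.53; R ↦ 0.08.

¬S: Gödel ¬ of 0.53 = 0 (operand ≠ 0)
(¬S → Q): 0 ≤ 0.23, so result = 1
((¬S → Q) → P): 1 > 0.28, so result = 0.28
(((¬S → Q) → P) → S): 0.28 ≤ 0.53, so result = 1
((((¬S → Q) → P) → S) → P): 1 > 0.28, so result = 0.28
(((((¬S → Q) → P) → S) → P) → Q): 0.28 > 0.23, so result = 0.23
((((((¬S → Q) → P) → S) → P) → Q) → P): 0.23 ≤ 0.28, so result = 1
(((((((¬S → Q) → P) → S) → P) → Q) → P) → R): 1 > 0.08, so result = 0.08
¬P: Gödel ¬ of 0.28 = 0 (operand ≠ 0)
((((((((¬S → Q) → P) → S) → P) → Q) → P) → R) → ¬P): 0.08 > 0, so result = 0
(((((((((¬S → Q) → P) → S) → P) → Q) → P) → R) → ¬P) → R): 0 ≤ 0.08, so result = 1
((((((((((¬S → Q) → P) → S) → P) → Q) → P) → R) → ¬P) → R) → Q): 1 > 0.23, so result = 0.23
(((((((((((¬S → Q) → P) → S) → P) → Q) → P) → R) → ¬P) → R) → Q) → Q): 0.23 ≤ 0.23, so result = 1
((((((((((((¬S → Q) → P) → S) → P) → Q) → P) → R) → ¬P) → R) → Q) → Q) → P): 1 > 0.28, so result = 0.28

0.28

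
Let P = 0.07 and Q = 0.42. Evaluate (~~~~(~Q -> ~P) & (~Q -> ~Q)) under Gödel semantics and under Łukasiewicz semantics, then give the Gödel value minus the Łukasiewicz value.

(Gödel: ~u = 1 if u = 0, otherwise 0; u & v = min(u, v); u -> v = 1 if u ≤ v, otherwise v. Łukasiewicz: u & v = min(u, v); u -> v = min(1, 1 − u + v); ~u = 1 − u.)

Gödel evaluation:
  ~Q: Gödel ¬ of 0.42 = 0 (operand ≠ 0)
  ~P: Gödel ¬ of 0.07 = 0 (operand ≠ 0)
  (~Q -> ~P): 0 ≤ 0, so result = 1
  ~(~Q -> ~P): Gödel ¬ of 1 = 0 (operand ≠ 0)
  ~~(~Q -> ~P): Gödel ¬ of 0 = 1 (operand is 0)
  ~~~(~Q -> ~P): Gödel ¬ of 1 = 0 (operand ≠ 0)
  ~~~~(~Q -> ~P): Gödel ¬ of 0 = 1 (operand is 0)
  ~Q: Gödel ¬ of 0.42 = 0 (operand ≠ 0)
  ~Q: Gödel ¬ of 0.42 = 0 (operand ≠ 0)
  (~Q -> ~Q): 0 ≤ 0, so result = 1
  (~~~~(~Q -> ~P) & (~Q -> ~Q)) = min(1, 1) = 1
  Gödel value = 1
Łukasiewicz evaluation:
  ~Q: Łukasiewicz ¬ gives 1 − 0.42 = 0.58
  ~P: Łukasiewicz ¬ gives 1 − 0.07 = 0.93
  (~Q -> ~P): min(1, 1 − 0.58 + 0.93) = 1
  ~(~Q -> ~P): Łukasiewicz ¬ gives 1 − 1 = 0
  ~~(~Q -> ~P): Łukasiewicz ¬ gives 1 − 0 = 1
  ~~~(~Q -> ~P): Łukasiewicz ¬ gives 1 − 1 = 0
  ~~~~(~Q -> ~P): Łukasiewicz ¬ gives 1 − 0 = 1
  ~Q: Łukasiewicz ¬ gives 1 − 0.42 = 0.58
  ~Q: Łukasiewicz ¬ gives 1 − 0.42 = 0.58
  (~Q -> ~Q): min(1, 1 − 0.58 + 0.58) = 1
  (~~~~(~Q -> ~P) & (~Q -> ~Q)) = min(1, 1) = 1
  Łukasiewicz value = 1
Difference: 1 − 1 = 0.00

0.00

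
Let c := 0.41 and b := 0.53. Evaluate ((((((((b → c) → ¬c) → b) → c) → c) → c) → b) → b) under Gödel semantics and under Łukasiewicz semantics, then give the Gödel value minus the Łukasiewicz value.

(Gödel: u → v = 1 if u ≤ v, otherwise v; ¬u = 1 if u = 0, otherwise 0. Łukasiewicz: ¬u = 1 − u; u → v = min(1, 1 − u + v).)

Gödel evaluation:
  (b → c): 0.53 > 0.41, so result = 0.41
  ¬c: Gödel ¬ of 0.41 = 0 (operand ≠ 0)
  ((b → c) → ¬c): 0.41 > 0, so result = 0
  (((b → c) → ¬c) → b): 0 ≤ 0.53, so result = 1
  ((((b → c) → ¬c) → b) → c): 1 > 0.41, so result = 0.41
  (((((b → c) → ¬c) → b) → c) → c): 0.41 ≤ 0.41, so result = 1
  ((((((b → c) → ¬c) → b) → c) → c) → c): 1 > 0.41, so result = 0.41
  (((((((b → c) → ¬c) → b) → c) → c) → c) → b): 0.41 ≤ 0.53, so result = 1
  ((((((((b → c) → ¬c) → b) → c) → c) → c) → b) → b): 1 > 0.53, so result = 0.53
  Gödel value = 0.53
Łukasiewicz evaluation:
  (b → c): min(1, 1 − 0.53 + 0.41) = 0.88
  ¬c: Łukasiewicz ¬ gives 1 − 0.41 = 0.59
  ((b → c) → ¬c): min(1, 1 − 0.88 + 0.59) = 0.71
  (((b → c) → ¬c) → b): min(1, 1 − 0.71 + 0.53) = 0.82
  ((((b → c) → ¬c) → b) → c): min(1, 1 − 0.82 + 0.41) = 0.59
  (((((b → c) → ¬c) → b) → c) → c): min(1, 1 − 0.59 + 0.41) = 0.82
  ((((((b → c) → ¬c) → b) → c) → c) → c): min(1, 1 − 0.82 + 0.41) = 0.59
  (((((((b → c) → ¬c) → b) → c) → c) → c) → b): min(1, 1 − 0.59 + 0.53) = 0.94
  ((((((((b → c) → ¬c) → b) → c) → c) → c) → b) → b): min(1, 1 − 0.94 + 0.53) = 0.59
  Łukasiewicz value = 0.59
Difference: 0.53 − 0.59 = -0.06

-0.06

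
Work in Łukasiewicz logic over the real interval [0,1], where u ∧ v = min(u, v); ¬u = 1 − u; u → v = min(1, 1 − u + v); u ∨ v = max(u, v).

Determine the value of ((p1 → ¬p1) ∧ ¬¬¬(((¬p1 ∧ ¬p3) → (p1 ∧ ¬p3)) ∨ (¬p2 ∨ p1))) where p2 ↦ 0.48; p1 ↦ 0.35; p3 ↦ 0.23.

¬p1: Łukasiewicz ¬ gives 1 − 0.35 = 0.65
(p1 → ¬p1): min(1, 1 − 0.35 + 0.65) = 1
¬p1: Łukasiewicz ¬ gives 1 − 0.35 = 0.65
¬p3: Łukasiewicz ¬ gives 1 − 0.23 = 0.77
(¬p1 ∧ ¬p3) = min(0.65, 0.77) = 0.65
¬p3: Łukasiewicz ¬ gives 1 − 0.23 = 0.77
(p1 ∧ ¬p3) = min(0.35, 0.77) = 0.35
((¬p1 ∧ ¬p3) → (p1 ∧ ¬p3)): min(1, 1 − 0.65 + 0.35) = 0.7
¬p2: Łukasiewicz ¬ gives 1 − 0.48 = 0.52
(¬p2 ∨ p1) = max(0.52, 0.35) = 0.52
(((¬p1 ∧ ¬p3) → (p1 ∧ ¬p3)) ∨ (¬p2 ∨ p1)) = max(0.7, 0.52) = 0.7
¬(((¬p1 ∧ ¬p3) → (p1 ∧ ¬p3)) ∨ (¬p2 ∨ p1)): Łukasiewicz ¬ gives 1 − 0.7 = 0.3
¬¬(((¬p1 ∧ ¬p3) → (p1 ∧ ¬p3)) ∨ (¬p2 ∨ p1)): Łukasiewicz ¬ gives 1 − 0.3 = 0.7
¬¬¬(((¬p1 ∧ ¬p3) → (p1 ∧ ¬p3)) ∨ (¬p2 ∨ p1)): Łukasiewicz ¬ gives 1 − 0.7 = 0.3
((p1 → ¬p1) ∧ ¬¬¬(((¬p1 ∧ ¬p3) → (p1 ∧ ¬p3)) ∨ (¬p2 ∨ p1))) = min(1, 0.3) = 0.3

0.30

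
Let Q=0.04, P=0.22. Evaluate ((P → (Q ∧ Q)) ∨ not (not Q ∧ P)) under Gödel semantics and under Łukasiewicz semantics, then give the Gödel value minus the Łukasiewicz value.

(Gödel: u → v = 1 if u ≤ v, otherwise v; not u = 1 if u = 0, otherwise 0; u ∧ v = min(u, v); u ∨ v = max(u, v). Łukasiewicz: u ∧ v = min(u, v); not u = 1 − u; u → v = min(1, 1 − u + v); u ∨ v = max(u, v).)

0.18

Gödel evaluation:
  (Q ∧ Q) = min(0.04, 0.04) = 0.04
  (P → (Q ∧ Q)): 0.22 > 0.04, so result = 0.04
  not Q: Gödel ¬ of 0.04 = 0 (operand ≠ 0)
  (not Q ∧ P) = min(0, 0.22) = 0
  not (not Q ∧ P): Gödel ¬ of 0 = 1 (operand is 0)
  ((P → (Q ∧ Q)) ∨ not (not Q ∧ P)) = max(0.04, 1) = 1
  Gödel value = 1
Łukasiewicz evaluation:
  (Q ∧ Q) = min(0.04, 0.04) = 0.04
  (P → (Q ∧ Q)): min(1, 1 − 0.22 + 0.04) = 0.82
  not Q: Łukasiewicz ¬ gives 1 − 0.04 = 0.96
  (not Q ∧ P) = min(0.96, 0.22) = 0.22
  not (not Q ∧ P): Łukasiewicz ¬ gives 1 − 0.22 = 0.78
  ((P → (Q ∧ Q)) ∨ not (not Q ∧ P)) = max(0.82, 0.78) = 0.82
  Łukasiewicz value = 0.82
Difference: 1 − 0.82 = 0.18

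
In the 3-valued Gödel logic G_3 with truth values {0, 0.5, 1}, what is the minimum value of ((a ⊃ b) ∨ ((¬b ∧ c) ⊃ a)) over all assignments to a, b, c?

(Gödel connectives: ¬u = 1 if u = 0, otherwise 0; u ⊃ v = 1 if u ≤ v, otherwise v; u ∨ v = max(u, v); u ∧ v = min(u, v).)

0.50

The minimum is attained at a = 0.5, b = 0, c = 1:
  (a ⊃ b): 0.5 > 0, so result = 0
  ¬b: Gödel ¬ of 0 = 1 (operand is 0)
  (¬b ∧ c) = min(1, 1) = 1
  ((¬b ∧ c) ⊃ a): 1 > 0.5, so result = 0.5
  ((a ⊃ b) ∨ ((¬b ∧ c) ⊃ a)) = max(0, 0.5) = 0.5
Checking all 27 assignments confirms none give a value below 0.50.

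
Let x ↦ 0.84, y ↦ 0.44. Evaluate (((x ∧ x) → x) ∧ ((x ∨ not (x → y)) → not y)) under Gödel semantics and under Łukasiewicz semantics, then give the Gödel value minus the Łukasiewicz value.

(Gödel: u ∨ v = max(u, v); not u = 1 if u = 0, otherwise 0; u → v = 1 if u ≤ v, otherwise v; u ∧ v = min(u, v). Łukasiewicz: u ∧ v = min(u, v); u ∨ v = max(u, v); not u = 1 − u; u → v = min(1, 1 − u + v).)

Gödel evaluation:
  (x ∧ x) = min(0.84, 0.84) = 0.84
  ((x ∧ x) → x): 0.84 ≤ 0.84, so result = 1
  (x → y): 0.84 > 0.44, so result = 0.44
  not (x → y): Gödel ¬ of 0.44 = 0 (operand ≠ 0)
  (x ∨ not (x → y)) = max(0.84, 0) = 0.84
  not y: Gödel ¬ of 0.44 = 0 (operand ≠ 0)
  ((x ∨ not (x → y)) → not y): 0.84 > 0, so result = 0
  (((x ∧ x) → x) ∧ ((x ∨ not (x → y)) → not y)) = min(1, 0) = 0
  Gödel value = 0
Łukasiewicz evaluation:
  (x ∧ x) = min(0.84, 0.84) = 0.84
  ((x ∧ x) → x): min(1, 1 − 0.84 + 0.84) = 1
  (x → y): min(1, 1 − 0.84 + 0.44) = 0.6
  not (x → y): Łukasiewicz ¬ gives 1 − 0.6 = 0.4
  (x ∨ not (x → y)) = max(0.84, 0.4) = 0.84
  not y: Łukasiewicz ¬ gives 1 − 0.44 = 0.56
  ((x ∨ not (x → y)) → not y): min(1, 1 − 0.84 + 0.56) = 0.72
  (((x ∧ x) → x) ∧ ((x ∨ not (x → y)) → not y)) = min(1, 0.72) = 0.72
  Łukasiewicz value = 0.72
Difference: 0 − 0.72 = -0.72

-0.72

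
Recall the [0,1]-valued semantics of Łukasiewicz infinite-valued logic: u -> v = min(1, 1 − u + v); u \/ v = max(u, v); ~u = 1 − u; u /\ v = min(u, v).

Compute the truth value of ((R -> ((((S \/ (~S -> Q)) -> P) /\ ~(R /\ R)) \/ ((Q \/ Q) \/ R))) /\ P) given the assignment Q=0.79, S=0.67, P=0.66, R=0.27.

0.66

~S: Łukasiewicz ¬ gives 1 − 0.67 = 0.33
(~S -> Q): min(1, 1 − 0.33 + 0.79) = 1
(S \/ (~S -> Q)) = max(0.67, 1) = 1
((S \/ (~S -> Q)) -> P): min(1, 1 − 1 + 0.66) = 0.66
(R /\ R) = min(0.27, 0.27) = 0.27
~(R /\ R): Łukasiewicz ¬ gives 1 − 0.27 = 0.73
(((S \/ (~S -> Q)) -> P) /\ ~(R /\ R)) = min(0.66, 0.73) = 0.66
(Q \/ Q) = max(0.79, 0.79) = 0.79
((Q \/ Q) \/ R) = max(0.79, 0.27) = 0.79
((((S \/ (~S -> Q)) -> P) /\ ~(R /\ R)) \/ ((Q \/ Q) \/ R)) = max(0.66, 0.79) = 0.79
(R -> ((((S \/ (~S -> Q)) -> P) /\ ~(R /\ R)) \/ ((Q \/ Q) \/ R))): min(1, 1 − 0.27 + 0.79) = 1
((R -> ((((S \/ (~S -> Q)) -> P) /\ ~(R /\ R)) \/ ((Q \/ Q) \/ R))) /\ P) = min(1, 0.66) = 0.66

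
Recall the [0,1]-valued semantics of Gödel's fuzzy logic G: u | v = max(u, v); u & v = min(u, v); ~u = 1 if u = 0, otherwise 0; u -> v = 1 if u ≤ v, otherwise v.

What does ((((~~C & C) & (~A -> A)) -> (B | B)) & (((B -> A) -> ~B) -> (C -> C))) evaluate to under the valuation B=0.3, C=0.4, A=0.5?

~C: Gödel ¬ of 0.4 = 0 (operand ≠ 0)
~~C: Gödel ¬ of 0 = 1 (operand is 0)
(~~C & C) = min(1, 0.4) = 0.4
~A: Gödel ¬ of 0.5 = 0 (operand ≠ 0)
(~A -> A): 0 ≤ 0.5, so result = 1
((~~C & C) & (~A -> A)) = min(0.4, 1) = 0.4
(B | B) = max(0.3, 0.3) = 0.3
(((~~C & C) & (~A -> A)) -> (B | B)): 0.4 > 0.3, so result = 0.3
(B -> A): 0.3 ≤ 0.5, so result = 1
~B: Gödel ¬ of 0.3 = 0 (operand ≠ 0)
((B -> A) -> ~B): 1 > 0, so result = 0
(C -> C): 0.4 ≤ 0.4, so result = 1
(((B -> A) -> ~B) -> (C -> C)): 0 ≤ 1, so result = 1
((((~~C & C) & (~A -> A)) -> (B | B)) & (((B -> A) -> ~B) -> (C -> C))) = min(0.3, 1) = 0.3

0.30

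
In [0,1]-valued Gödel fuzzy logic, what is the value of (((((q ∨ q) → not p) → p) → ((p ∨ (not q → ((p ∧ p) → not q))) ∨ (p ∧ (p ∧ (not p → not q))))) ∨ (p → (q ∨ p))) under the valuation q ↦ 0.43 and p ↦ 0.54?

(q ∨ q) = max(0.43, 0.43) = 0.43
not p: Gödel ¬ of 0.54 = 0 (operand ≠ 0)
((q ∨ q) → not p): 0.43 > 0, so result = 0
(((q ∨ q) → not p) → p): 0 ≤ 0.54, so result = 1
not q: Gödel ¬ of 0.43 = 0 (operand ≠ 0)
(p ∧ p) = min(0.54, 0.54) = 0.54
not q: Gödel ¬ of 0.43 = 0 (operand ≠ 0)
((p ∧ p) → not q): 0.54 > 0, so result = 0
(not q → ((p ∧ p) → not q)): 0 ≤ 0, so result = 1
(p ∨ (not q → ((p ∧ p) → not q))) = max(0.54, 1) = 1
not p: Gödel ¬ of 0.54 = 0 (operand ≠ 0)
not q: Gödel ¬ of 0.43 = 0 (operand ≠ 0)
(not p → not q): 0 ≤ 0, so result = 1
(p ∧ (not p → not q)) = min(0.54, 1) = 0.54
(p ∧ (p ∧ (not p → not q))) = min(0.54, 0.54) = 0.54
((p ∨ (not q → ((p ∧ p) → not q))) ∨ (p ∧ (p ∧ (not p → not q)))) = max(1, 0.54) = 1
((((q ∨ q) → not p) → p) → ((p ∨ (not q → ((p ∧ p) → not q))) ∨ (p ∧ (p ∧ (not p → not q))))): 1 ≤ 1, so result = 1
(q ∨ p) = max(0.43, 0.54) = 0.54
(p → (q ∨ p)): 0.54 ≤ 0.54, so result = 1
(((((q ∨ q) → not p) → p) → ((p ∨ (not q → ((p ∧ p) → not q))) ∨ (p ∧ (p ∧ (not p → not q))))) ∨ (p → (q ∨ p))) = max(1, 1) = 1

1.00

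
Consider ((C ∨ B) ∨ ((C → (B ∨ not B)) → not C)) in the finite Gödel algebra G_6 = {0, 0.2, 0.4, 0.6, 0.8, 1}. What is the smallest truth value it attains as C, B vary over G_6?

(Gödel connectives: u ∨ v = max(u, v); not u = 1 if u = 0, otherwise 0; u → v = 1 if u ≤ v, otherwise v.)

0.20

The minimum is attained at C = 0.2, B = 0:
  (C ∨ B) = max(0.2, 0) = 0.2
  not B: Gödel ¬ of 0 = 1 (operand is 0)
  (B ∨ not B) = max(0, 1) = 1
  (C → (B ∨ not B)): 0.2 ≤ 1, so result = 1
  not C: Gödel ¬ of 0.2 = 0 (operand ≠ 0)
  ((C → (B ∨ not B)) → not C): 1 > 0, so result = 0
  ((C ∨ B) ∨ ((C → (B ∨ not B)) → not C)) = max(0.2, 0) = 0.2
Checking all 36 assignments confirms none give a value below 0.20.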